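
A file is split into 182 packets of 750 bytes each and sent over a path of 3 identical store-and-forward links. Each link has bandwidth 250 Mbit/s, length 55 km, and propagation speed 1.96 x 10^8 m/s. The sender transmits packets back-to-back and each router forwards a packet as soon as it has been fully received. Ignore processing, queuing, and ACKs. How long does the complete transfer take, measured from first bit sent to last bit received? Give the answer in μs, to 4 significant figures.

Per-hop transmission t_tx = L/R = 6000/250000000 = 24 μs.
Per-hop propagation t_prop = 55000/196000000 = 280.612 μs.
Pipeline fill: first packet needs 3·t_tx to clear all hops; remaining 181 packets each add one t_tx.
Total = (3+182-1)·t_tx + 3·t_prop = 184·24 + 3·280.612 = 5258 μs.

5258 μs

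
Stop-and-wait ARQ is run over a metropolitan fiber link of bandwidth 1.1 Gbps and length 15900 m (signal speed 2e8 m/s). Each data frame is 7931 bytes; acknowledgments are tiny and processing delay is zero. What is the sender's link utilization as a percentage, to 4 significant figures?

26.62 %

t_tx = L/R = 63448/1100000000 = 5.768e-05 s.
t_prop = 15900/200000000 = 7.95e-05 s; RTT = 0.000159 s.
Cycle = t_tx + RTT = 0.00021668 s.
Utilization = t_tx / cycle = 5.768e-05/0.00021668 = 26.62 %.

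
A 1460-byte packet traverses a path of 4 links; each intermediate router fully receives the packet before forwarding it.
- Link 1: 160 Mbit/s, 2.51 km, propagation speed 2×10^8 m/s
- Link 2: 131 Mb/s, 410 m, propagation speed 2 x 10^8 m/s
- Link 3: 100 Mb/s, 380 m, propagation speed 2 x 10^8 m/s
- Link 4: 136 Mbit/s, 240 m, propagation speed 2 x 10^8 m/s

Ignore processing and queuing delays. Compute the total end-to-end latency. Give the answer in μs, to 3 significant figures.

L = 1460 × 8 = 11680 bits.
Transmission delays (L/R per hop): 73, 89.1603, 116.8, 85.8824 μs; sum = 364.843 μs.
Propagation delays (d/s per hop): 12.55, 2.05, 1.9, 1.2 μs; sum = 17.7 μs.
End-to-end = 383 μs.

383 μs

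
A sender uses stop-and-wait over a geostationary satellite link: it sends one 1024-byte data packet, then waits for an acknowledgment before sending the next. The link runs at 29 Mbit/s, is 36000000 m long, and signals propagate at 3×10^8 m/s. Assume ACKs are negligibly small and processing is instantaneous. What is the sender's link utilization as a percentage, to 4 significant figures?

t_tx = L/R = 8192/29000000 = 0.000282483 s.
t_prop = 36000000/300000000 = 0.12 s; RTT = 0.24 s.
Cycle = t_tx + RTT = 0.240282 s.
Utilization = t_tx / cycle = 0.000282483/0.240282 = 0.1176 %.

0.1176 %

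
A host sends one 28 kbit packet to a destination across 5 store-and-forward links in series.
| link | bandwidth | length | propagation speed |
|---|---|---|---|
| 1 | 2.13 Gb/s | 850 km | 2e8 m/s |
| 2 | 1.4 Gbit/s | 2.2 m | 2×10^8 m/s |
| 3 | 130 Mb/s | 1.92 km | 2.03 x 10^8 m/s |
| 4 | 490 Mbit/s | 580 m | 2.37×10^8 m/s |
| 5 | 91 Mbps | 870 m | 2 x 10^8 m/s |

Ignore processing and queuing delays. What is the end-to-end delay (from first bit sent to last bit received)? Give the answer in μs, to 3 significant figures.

L = 28000 bits.
Transmission delays (L/R per hop): 13.1455, 20, 215.385, 57.1429, 307.692 μs; sum = 613.365 μs.
Propagation delays (d/s per hop): 4250, 0.011, 9.45813, 2.44726, 4.35 μs; sum = 4266.27 μs.
End-to-end = 4880 μs.

4880 μs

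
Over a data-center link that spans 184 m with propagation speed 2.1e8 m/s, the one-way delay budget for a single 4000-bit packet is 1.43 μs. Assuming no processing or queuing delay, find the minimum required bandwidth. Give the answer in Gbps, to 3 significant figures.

Propagation delay = 184 / 210000000 = 0.87619 μs.
Transmission budget = 1.43 − 0.87619 = 0.55381 μs.
R ≥ L / t_tx = 4000 bits / 5.5381e-07 s = 7.22 Gbps.

7.22 Gbps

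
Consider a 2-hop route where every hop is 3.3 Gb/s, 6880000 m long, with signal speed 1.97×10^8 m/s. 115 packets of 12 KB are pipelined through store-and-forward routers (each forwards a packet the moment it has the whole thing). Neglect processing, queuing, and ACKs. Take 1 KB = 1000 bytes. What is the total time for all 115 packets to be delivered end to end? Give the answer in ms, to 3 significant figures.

73.2 ms

Per-hop transmission t_tx = L/R = 96000/3300000000 = 0.0290909 ms.
Per-hop propagation t_prop = 6880000/197000000 = 34.9239 ms.
Pipeline fill: first packet needs 2·t_tx to clear all hops; remaining 114 packets each add one t_tx.
Total = (2+115-1)·t_tx + 2·t_prop = 116·0.0290909 + 2·34.9239 = 73.2 ms.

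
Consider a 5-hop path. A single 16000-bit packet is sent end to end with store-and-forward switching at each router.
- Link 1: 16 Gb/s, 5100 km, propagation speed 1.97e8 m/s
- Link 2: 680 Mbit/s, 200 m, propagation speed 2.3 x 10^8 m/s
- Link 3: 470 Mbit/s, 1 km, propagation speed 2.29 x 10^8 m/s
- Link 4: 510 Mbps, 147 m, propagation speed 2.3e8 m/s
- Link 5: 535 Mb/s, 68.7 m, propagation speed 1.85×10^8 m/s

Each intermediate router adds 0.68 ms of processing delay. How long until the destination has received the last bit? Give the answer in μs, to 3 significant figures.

28700 μs

Transmission delays (L/R per hop): 1, 23.5294, 34.0426, 31.3725, 29.9065 μs; sum = 119.851 μs.
Propagation delays (d/s per hop): 25888.3, 0.869565, 4.36681, 0.63913, 0.371351 μs; sum = 25894.6 μs.
Processing at 4 router(s): 4 × 0.68 ms = 2720 μs.
End-to-end = 28700 μs.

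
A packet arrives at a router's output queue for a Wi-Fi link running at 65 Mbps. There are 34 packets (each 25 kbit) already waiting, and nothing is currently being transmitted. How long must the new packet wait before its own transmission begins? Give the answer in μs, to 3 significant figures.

13100 μs

Each queued packet: L/R = 25000/65000000 = 384.615 μs.
34 queued → 13076.9 μs.
Queuing delay = 13100 μs.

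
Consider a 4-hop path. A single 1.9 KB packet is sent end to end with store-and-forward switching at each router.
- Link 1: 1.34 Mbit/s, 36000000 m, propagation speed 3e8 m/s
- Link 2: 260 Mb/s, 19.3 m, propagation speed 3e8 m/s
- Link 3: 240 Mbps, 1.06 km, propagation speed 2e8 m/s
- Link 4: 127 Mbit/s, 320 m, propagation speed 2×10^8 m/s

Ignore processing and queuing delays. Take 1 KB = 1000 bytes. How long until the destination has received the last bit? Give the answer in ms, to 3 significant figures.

132 ms

L = 15200 bits.
Transmission delays (L/R per hop): 11.3433, 0.0584615, 0.0633333, 0.119685 ms; sum = 11.5848 ms.
Propagation delays (d/s per hop): 120, 6.43333e-05, 0.0053, 0.0016 ms; sum = 120.007 ms.
End-to-end = 132 ms.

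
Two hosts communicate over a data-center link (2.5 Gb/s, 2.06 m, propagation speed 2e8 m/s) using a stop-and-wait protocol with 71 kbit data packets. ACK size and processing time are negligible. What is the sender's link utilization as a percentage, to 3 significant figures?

t_tx = L/R = 71000/2500000000 = 2.84e-05 s.
t_prop = 2.06/200000000 = 1.03e-08 s; RTT = 2.06e-08 s.
Cycle = t_tx + RTT = 2.84206e-05 s.
Utilization = t_tx / cycle = 2.84e-05/2.84206e-05 = 99.9 %.

99.9 %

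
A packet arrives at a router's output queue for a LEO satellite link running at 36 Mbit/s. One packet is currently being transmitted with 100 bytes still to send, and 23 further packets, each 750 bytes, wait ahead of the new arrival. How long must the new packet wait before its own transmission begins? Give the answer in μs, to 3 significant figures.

Each queued packet: L/R = 6000/36000000 = 166.667 μs.
23 queued → 3833.33 μs.
Plus remaining 800 bits of current packet: 22.2222 μs.
Queuing delay = 3860 μs.

3860 μs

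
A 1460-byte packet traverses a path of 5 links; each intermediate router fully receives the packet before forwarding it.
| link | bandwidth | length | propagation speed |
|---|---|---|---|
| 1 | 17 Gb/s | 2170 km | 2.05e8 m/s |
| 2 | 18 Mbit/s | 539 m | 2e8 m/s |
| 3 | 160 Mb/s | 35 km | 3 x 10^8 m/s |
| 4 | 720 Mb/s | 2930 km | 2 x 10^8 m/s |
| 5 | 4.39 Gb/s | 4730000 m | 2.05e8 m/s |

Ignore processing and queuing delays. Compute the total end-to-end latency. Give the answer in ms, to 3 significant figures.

49.2 ms

L = 1460 × 8 = 11680 bits.
Transmission delays (L/R per hop): 0.000687059, 0.648889, 0.073, 0.0162222, 0.00266059 ms; sum = 0.741459 ms.
Propagation delays (d/s per hop): 10.5854, 0.002695, 0.116667, 14.65, 23.0732 ms; sum = 48.4279 ms.
End-to-end = 49.2 ms.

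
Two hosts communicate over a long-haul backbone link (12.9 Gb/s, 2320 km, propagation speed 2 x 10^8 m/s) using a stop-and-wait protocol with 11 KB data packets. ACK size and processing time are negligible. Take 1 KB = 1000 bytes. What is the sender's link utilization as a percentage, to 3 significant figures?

0.0294 %

t_tx = L/R = 88000/12900000000 = 6.82171e-06 s.
t_prop = 2320000/200000000 = 0.0116 s; RTT = 0.0232 s.
Cycle = t_tx + RTT = 0.0232068 s.
Utilization = t_tx / cycle = 6.82171e-06/0.0232068 = 0.0294 %.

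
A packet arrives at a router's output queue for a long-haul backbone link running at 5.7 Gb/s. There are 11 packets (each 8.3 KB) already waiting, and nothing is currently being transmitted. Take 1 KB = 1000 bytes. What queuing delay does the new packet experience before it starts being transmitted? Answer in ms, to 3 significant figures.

Each queued packet: L/R = 66400/5700000000 = 0.0116491 ms.
11 queued → 0.12814 ms.
Queuing delay = 0.128 ms.

0.128 ms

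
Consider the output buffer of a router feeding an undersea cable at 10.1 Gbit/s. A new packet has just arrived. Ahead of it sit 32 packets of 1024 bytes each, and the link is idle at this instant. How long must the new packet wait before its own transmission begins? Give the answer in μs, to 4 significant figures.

25.95 μs

Each queued packet: L/R = 8192/10100000000 = 0.811089 μs.
32 queued → 25.9549 μs.
Queuing delay = 25.95 μs.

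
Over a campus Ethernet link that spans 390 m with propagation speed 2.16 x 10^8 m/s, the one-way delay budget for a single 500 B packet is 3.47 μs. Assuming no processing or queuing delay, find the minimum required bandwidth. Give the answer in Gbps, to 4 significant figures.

L = 4000 bits.
Propagation delay = 390 / 216000000 = 1.80556 μs.
Transmission budget = 3.47 − 1.80556 = 1.66444 μs.
R ≥ L / t_tx = 4000 bits / 1.66444e-06 s = 2.403 Gbps.

2.403 Gbps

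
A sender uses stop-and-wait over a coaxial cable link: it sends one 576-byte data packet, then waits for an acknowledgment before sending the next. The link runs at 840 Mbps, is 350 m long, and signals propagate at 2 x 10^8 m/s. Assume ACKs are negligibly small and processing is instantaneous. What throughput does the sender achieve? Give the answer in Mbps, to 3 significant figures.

t_tx = L/R = 4608/840000000 = 5.48571e-06 s.
t_prop = 350/200000000 = 1.75e-06 s; RTT = 3.5e-06 s.
Cycle = t_tx + RTT = 8.98571e-06 s.
Throughput = L / cycle = 4608 / 8.98571e-06 = 513 Mbps.

513 Mbps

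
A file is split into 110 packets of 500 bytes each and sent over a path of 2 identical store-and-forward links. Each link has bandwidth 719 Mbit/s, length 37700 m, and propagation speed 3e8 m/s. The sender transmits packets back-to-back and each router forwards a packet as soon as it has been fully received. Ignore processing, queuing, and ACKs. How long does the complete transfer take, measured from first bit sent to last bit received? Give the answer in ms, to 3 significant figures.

Per-hop transmission t_tx = L/R = 4000/719000000 = 0.00556328 ms.
Per-hop propagation t_prop = 37700/300000000 = 0.125667 ms.
Pipeline fill: first packet needs 2·t_tx to clear all hops; remaining 109 packets each add one t_tx.
Total = (2+110-1)·t_tx + 2·t_prop = 111·0.00556328 + 2·0.125667 = 0.869 ms.

0.869 ms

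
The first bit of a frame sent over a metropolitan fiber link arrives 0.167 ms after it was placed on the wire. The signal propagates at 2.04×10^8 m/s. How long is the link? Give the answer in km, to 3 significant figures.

d = s × t_prop = 204000000 × 0.000167 = 34.1 km.

34.1 km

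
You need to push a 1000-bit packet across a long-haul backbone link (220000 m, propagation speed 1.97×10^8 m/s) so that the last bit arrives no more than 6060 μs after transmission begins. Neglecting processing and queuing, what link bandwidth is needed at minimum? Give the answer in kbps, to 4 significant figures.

202.3 kbps

Propagation delay = 220000 / 197000000 = 1116.75 μs.
Transmission budget = 6060 − 1116.75 = 4943.25 μs.
R ≥ L / t_tx = 1000 bits / 0.00494325 s = 202.3 kbps.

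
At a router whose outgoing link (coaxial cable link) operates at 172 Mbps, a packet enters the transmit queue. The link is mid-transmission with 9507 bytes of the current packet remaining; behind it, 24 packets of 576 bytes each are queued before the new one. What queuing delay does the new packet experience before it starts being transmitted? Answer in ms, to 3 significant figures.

Each queued packet: L/R = 4608/172000000 = 0.0267907 ms.
24 queued → 0.642977 ms.
Plus remaining 76056 bits of current packet: 0.442186 ms.
Queuing delay = 1.09 ms.

1.09 ms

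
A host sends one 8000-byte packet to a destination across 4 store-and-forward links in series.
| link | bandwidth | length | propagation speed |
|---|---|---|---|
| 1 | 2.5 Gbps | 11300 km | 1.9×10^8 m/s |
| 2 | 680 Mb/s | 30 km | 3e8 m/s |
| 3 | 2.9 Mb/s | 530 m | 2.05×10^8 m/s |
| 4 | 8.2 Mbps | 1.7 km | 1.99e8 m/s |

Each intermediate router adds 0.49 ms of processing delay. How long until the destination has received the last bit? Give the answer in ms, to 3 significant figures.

L = 8000 × 8 = 64000 bits.
Transmission delays (L/R per hop): 0.0256, 0.0941176, 22.069, 7.80488 ms; sum = 29.9936 ms.
Propagation delays (d/s per hop): 59.4737, 0.1, 0.00258537, 0.00854271 ms; sum = 59.5848 ms.
Processing at 3 router(s): 3 × 0.49 ms = 1.47 ms.
End-to-end = 91.0 ms.

91.0 ms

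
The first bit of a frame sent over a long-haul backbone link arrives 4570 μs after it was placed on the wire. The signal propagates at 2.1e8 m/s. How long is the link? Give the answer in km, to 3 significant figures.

d = s × t_prop = 210000000 × 0.00457 = 960 km.

960 km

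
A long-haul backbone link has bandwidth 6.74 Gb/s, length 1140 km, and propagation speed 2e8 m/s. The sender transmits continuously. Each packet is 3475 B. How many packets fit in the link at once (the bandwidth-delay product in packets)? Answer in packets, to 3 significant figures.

Propagation delay = 1140000 / 200000000 = 0.0057 s.
BDP = R × t_prop = 6740000000 × 0.0057 = 38418000 bits.
In packets of 27800 bits: 1380 packets.

1380 packets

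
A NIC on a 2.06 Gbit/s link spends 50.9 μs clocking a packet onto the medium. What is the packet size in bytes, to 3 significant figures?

L = R × t_tx = 2060000000 b/s × 5.09e-05 s = 104854 bits.
In bytes: 104854 / 8 = 13100 bytes.

13100 bytes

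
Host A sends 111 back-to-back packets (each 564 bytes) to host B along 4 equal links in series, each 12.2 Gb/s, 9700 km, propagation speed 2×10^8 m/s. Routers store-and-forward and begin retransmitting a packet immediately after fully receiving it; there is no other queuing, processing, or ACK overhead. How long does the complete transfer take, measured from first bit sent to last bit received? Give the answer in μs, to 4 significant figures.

Per-hop transmission t_tx = L/R = 4512/12200000000 = 0.369836 μs.
Per-hop propagation t_prop = 9700000/200000000 = 48500 μs.
Pipeline fill: first packet needs 4·t_tx to clear all hops; remaining 110 packets each add one t_tx.
Total = (4+111-1)·t_tx + 4·t_prop = 114·0.369836 + 4·48500 = 194000 μs.

194000 μs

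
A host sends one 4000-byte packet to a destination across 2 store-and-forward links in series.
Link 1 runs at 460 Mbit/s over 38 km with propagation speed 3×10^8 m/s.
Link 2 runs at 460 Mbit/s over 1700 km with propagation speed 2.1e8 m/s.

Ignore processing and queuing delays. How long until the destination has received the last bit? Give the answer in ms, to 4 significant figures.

L = 4000 × 8 = 32000 bits.
Transmission delay per hop = L/R = 32000/460000000 = 0.0695652 ms; 2 hops → 0.13913 ms.
Propagation delays (d/s per hop): 0.126667, 8.09524 ms; sum = 8.2219 ms.
End-to-end = 8.361 ms.

8.361 ms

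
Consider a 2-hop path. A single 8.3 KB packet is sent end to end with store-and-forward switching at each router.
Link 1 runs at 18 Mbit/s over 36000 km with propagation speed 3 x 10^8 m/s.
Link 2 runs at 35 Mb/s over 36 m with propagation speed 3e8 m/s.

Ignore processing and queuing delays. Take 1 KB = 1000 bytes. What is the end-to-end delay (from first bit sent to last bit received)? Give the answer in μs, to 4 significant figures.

L = 66400 bits.
Transmission delays (L/R per hop): 3688.89, 1897.14 μs; sum = 5586.03 μs.
Propagation delays (d/s per hop): 120000, 0.12 μs; sum = 120000 μs.
End-to-end = 125600 μs.

125600 μs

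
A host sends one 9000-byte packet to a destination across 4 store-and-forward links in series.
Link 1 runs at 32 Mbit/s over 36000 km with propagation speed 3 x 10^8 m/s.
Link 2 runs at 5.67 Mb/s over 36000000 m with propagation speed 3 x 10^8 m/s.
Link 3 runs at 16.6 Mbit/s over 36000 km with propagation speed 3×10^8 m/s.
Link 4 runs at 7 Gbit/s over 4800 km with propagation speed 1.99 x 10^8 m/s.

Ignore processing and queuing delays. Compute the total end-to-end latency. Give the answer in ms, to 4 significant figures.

403.4 ms

L = 9000 × 8 = 72000 bits.
Transmission delays (L/R per hop): 2.25, 12.6984, 4.33735, 0.0102857 ms; sum = 19.296 ms.
Propagation delays (d/s per hop): 120, 120, 120, 24.1206 ms; sum = 384.121 ms.
End-to-end = 403.4 ms.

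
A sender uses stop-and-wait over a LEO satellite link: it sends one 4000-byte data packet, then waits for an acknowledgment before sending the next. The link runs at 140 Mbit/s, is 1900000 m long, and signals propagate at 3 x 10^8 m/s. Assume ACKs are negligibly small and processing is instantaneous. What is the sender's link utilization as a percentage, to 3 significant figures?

t_tx = L/R = 32000/140000000 = 0.000228571 s.
t_prop = 1900000/300000000 = 0.00633333 s; RTT = 0.0126667 s.
Cycle = t_tx + RTT = 0.0128952 s.
Utilization = t_tx / cycle = 0.000228571/0.0128952 = 1.77 %.

1.77 %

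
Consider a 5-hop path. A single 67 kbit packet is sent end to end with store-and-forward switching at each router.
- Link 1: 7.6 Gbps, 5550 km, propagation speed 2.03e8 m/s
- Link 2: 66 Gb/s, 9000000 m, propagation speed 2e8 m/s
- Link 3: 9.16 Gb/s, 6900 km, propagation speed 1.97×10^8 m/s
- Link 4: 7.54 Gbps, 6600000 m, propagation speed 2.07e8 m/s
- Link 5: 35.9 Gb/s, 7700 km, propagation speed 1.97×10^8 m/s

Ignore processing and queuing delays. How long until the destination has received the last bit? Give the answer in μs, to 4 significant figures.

178400 μs

L = 67000 bits.
Transmission delays (L/R per hop): 8.81579, 1.01515, 7.31441, 8.88594, 1.8663 μs; sum = 27.8976 μs.
Propagation delays (d/s per hop): 27339.9, 45000, 35025.4, 31884.1, 39086.3 μs; sum = 178336 μs.
End-to-end = 178400 μs.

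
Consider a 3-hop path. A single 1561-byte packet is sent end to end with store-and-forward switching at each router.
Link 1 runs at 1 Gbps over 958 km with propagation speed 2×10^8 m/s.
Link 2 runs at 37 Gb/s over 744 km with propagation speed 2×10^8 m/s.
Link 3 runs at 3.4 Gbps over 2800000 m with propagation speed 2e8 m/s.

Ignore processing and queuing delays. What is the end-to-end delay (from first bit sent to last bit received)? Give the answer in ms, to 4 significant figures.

L = 1561 × 8 = 12488 bits.
Transmission delays (L/R per hop): 0.012488, 0.000337514, 0.00367294 ms; sum = 0.0164985 ms.
Propagation delays (d/s per hop): 4.79, 3.72, 14 ms; sum = 22.51 ms.
End-to-end = 22.53 ms.

22.53 ms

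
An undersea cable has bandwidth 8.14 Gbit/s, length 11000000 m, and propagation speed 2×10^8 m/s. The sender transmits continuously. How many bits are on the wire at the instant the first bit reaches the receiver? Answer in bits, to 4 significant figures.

447700000 bits

Propagation delay = 11000000 / 200000000 = 0.055 s.
BDP = R × t_prop = 8.14e+09 × 0.055 = 447700000 bits.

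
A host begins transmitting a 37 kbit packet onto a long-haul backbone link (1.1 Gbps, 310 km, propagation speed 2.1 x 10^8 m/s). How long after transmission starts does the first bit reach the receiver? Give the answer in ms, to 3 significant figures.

1.48 ms

First bit experiences only propagation delay: d/s = 310000/210000000 = 1.48 ms.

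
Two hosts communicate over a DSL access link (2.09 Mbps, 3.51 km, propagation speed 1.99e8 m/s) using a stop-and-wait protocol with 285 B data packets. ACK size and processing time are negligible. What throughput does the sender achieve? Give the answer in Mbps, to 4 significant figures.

2.025 Mbps

t_tx = L/R = 2280/2.09e+06 = 0.00109091 s.
t_prop = 3510/199000000 = 1.76382e-05 s; RTT = 3.52764e-05 s.
Cycle = t_tx + RTT = 0.00112619 s.
Throughput = L / cycle = 2280 / 0.00112619 = 2.025 Mbps.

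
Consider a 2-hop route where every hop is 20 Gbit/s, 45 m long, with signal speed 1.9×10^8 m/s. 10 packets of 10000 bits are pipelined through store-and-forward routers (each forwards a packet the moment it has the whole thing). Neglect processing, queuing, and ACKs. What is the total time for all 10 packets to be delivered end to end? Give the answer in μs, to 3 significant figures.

5.97 μs

Per-hop transmission t_tx = L/R = 10000/20000000000 = 0.5 μs.
Per-hop propagation t_prop = 45/190000000 = 0.236842 μs.
Pipeline fill: first packet needs 2·t_tx to clear all hops; remaining 9 packets each add one t_tx.
Total = (2+10-1)·t_tx + 2·t_prop = 11·0.5 + 2·0.236842 = 5.97 μs.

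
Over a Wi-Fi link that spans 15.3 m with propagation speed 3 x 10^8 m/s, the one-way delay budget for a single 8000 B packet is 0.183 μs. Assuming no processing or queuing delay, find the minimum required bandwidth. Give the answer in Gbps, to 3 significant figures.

L = 64000 bits.
Propagation delay = 15.3 / 300000000 = 0.051 μs.
Transmission budget = 0.183 − 0.051 = 0.132 μs.
R ≥ L / t_tx = 64000 bits / 1.32e-07 s = 485 Gbps.

485 Gbps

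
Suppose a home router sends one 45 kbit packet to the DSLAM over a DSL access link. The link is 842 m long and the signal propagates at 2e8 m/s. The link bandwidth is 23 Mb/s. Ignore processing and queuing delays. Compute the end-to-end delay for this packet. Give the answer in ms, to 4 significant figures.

1.961 ms

L = 45000 bits.
Transmission delay = L/R = 45000 / 23000000 = 1.95652 ms.
Propagation delay = d/s = 842 m / 200000000 m/s = 0.00421 ms.
Total = 1.961 ms.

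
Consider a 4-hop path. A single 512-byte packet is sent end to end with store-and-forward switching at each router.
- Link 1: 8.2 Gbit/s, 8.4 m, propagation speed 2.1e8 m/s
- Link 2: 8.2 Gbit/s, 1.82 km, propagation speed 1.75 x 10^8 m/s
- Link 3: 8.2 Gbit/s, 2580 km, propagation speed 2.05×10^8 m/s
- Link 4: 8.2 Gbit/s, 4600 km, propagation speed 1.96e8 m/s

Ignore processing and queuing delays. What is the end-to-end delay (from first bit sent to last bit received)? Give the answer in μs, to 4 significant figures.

L = 512 × 8 = 4096 bits.
Transmission delay per hop = L/R = 4096/8.2e+09 = 0.499512 μs; 4 hops → 1.99805 μs.
Propagation delays (d/s per hop): 0.04, 10.4, 12585.4, 23469.4 μs; sum = 36065.2 μs.
End-to-end = 36070 μs.

36070 μs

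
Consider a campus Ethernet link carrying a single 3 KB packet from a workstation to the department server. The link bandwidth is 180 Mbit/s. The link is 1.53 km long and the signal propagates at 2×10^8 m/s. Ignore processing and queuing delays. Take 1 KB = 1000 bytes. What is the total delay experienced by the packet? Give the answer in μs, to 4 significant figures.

L = 24000 bits.
Transmission delay = L/R = 24000 / 180000000 = 133.333 μs.
Propagation delay = d/s = 1530 m / 200000000 m/s = 7.65 μs.
Total = 141.0 μs.

141.0 μs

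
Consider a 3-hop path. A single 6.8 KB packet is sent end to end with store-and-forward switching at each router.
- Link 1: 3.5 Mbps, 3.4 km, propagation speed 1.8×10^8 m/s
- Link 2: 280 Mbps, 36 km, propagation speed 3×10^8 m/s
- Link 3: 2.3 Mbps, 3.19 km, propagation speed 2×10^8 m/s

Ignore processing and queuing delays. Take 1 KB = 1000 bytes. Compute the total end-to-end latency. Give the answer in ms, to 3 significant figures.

39.5 ms

L = 54400 bits.
Transmission delays (L/R per hop): 15.5429, 0.194286, 23.6522 ms; sum = 39.3893 ms.
Propagation delays (d/s per hop): 0.0188889, 0.12, 0.01595 ms; sum = 0.154839 ms.
End-to-end = 39.5 ms.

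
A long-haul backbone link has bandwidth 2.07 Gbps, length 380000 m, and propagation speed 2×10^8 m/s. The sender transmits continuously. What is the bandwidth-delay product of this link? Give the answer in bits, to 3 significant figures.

Propagation delay = 380000 / 200000000 = 0.0019 s.
BDP = R × t_prop = 2.07e+09 × 0.0019 = 3933000 bits.

3930000 bits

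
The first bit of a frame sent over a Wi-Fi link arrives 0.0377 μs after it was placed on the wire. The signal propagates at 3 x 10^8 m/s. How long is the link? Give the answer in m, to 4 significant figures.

d = s × t_prop = 300000000 × 3.77e-08 = 11.31 m.

11.31 m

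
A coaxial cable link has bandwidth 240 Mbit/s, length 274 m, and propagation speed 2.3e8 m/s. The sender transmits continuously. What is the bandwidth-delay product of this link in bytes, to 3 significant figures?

Propagation delay = 274 / 2.3e+08 = 1.1913e-06 s.
BDP = R × t_prop = 240000000 × 1.1913e-06 = 285.913 bits.
In bytes: 285.913/8 = 35.7 bytes.

35.7 bytes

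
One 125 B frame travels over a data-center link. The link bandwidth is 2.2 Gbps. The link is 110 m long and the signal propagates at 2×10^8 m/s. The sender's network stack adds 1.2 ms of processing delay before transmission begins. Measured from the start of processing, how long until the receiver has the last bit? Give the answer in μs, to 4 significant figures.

1201 μs

L = 125 × 8 = 1000 bits.
Transmission delay = L/R = 1000 / 2200000000 = 0.454545 μs.
Propagation delay = d/s = 110 m / 200000000 m/s = 0.55 μs.
Plus processing delay 1.2 ms = 1200 μs.
Total = 1201 μs.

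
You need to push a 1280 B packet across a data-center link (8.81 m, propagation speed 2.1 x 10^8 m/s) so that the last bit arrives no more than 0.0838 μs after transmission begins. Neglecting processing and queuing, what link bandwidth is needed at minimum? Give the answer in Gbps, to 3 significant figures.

245 Gbps

L = 10240 bits.
Propagation delay = 8.81 / 210000000 = 0.0419524 μs.
Transmission budget = 0.0838 − 0.0419524 = 0.0418476 μs.
R ≥ L / t_tx = 10240 bits / 4.18476e-08 s = 245 Gbps.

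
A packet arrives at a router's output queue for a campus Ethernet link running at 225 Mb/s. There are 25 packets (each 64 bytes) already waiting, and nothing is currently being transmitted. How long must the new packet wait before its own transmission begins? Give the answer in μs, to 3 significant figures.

Each queued packet: L/R = 512/225000000 = 2.27556 μs.
25 queued → 56.8889 μs.
Queuing delay = 56.9 μs.

56.9 μs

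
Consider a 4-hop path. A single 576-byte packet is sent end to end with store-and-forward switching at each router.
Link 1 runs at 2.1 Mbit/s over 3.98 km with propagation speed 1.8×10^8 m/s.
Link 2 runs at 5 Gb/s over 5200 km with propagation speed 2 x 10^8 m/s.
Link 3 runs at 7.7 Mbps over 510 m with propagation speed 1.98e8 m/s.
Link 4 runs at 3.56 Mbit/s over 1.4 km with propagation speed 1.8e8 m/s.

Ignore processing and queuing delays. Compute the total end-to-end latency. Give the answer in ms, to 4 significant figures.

L = 576 × 8 = 4608 bits.
Transmission delays (L/R per hop): 2.19429, 0.0009216, 0.598442, 1.29438 ms; sum = 4.08803 ms.
Propagation delays (d/s per hop): 0.0221111, 26, 0.00257576, 0.00777778 ms; sum = 26.0325 ms.
End-to-end = 30.12 ms.

30.12 ms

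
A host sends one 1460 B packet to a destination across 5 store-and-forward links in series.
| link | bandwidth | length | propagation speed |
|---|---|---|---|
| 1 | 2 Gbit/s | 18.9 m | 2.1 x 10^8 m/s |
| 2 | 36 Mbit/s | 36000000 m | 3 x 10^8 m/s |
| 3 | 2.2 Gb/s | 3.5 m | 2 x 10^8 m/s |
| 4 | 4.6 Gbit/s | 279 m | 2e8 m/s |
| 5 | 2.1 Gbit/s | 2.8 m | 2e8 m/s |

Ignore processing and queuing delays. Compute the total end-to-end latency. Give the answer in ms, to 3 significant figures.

L = 1460 × 8 = 11680 bits.
Transmission delays (L/R per hop): 0.00584, 0.324444, 0.00530909, 0.00253913, 0.0055619 ms; sum = 0.343695 ms.
Propagation delays (d/s per hop): 9e-05, 120, 1.75e-05, 0.001395, 1.4e-05 ms; sum = 120.002 ms.
End-to-end = 120 ms.

120 ms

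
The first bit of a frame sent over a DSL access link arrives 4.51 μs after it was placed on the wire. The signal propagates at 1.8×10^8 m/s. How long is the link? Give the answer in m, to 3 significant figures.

d = s × t_prop = 180000000 × 4.51e-06 = 812 m.

812 m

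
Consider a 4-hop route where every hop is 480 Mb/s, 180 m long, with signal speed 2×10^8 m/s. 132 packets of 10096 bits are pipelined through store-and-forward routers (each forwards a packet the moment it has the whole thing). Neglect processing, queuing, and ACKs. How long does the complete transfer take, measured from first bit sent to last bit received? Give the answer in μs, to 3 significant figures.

Per-hop transmission t_tx = L/R = 10096/480000000 = 21.0333 μs.
Per-hop propagation t_prop = 180/200000000 = 0.9 μs.
Pipeline fill: first packet needs 4·t_tx to clear all hops; remaining 131 packets each add one t_tx.
Total = (4+132-1)·t_tx + 4·t_prop = 135·21.0333 + 4·0.9 = 2840 μs.

2840 μs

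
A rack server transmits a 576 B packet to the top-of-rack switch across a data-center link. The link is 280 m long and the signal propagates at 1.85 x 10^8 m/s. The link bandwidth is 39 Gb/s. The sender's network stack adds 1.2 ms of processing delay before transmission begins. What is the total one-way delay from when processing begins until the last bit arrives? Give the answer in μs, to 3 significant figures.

1200 μs

L = 576 × 8 = 4608 bits.
Transmission delay = L/R = 4608 / 39000000000 = 0.118154 μs.
Propagation delay = d/s = 280 m / 185000000 m/s = 1.51351 μs.
Plus processing delay 1.2 ms = 1200 μs.
Total = 1200 μs.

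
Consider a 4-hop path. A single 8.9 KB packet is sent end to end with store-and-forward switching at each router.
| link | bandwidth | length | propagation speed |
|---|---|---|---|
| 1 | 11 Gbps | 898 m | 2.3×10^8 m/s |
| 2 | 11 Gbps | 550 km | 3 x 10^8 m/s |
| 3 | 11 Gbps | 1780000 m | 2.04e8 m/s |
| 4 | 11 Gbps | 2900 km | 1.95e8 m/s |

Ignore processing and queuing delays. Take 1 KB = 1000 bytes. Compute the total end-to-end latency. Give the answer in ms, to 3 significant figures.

L = 71200 bits.
Transmission delay per hop = L/R = 71200/11000000000 = 0.00647273 ms; 4 hops → 0.0258909 ms.
Propagation delays (d/s per hop): 0.00390435, 1.83333, 8.72549, 14.8718 ms; sum = 25.4345 ms.
End-to-end = 25.5 ms.

25.5 ms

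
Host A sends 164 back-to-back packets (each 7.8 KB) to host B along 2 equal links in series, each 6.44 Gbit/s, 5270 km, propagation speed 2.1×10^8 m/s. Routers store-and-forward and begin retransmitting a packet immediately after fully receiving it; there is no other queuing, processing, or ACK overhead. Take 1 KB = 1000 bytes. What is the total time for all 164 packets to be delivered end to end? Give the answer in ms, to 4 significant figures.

Per-hop transmission t_tx = L/R = 62400/6440000000 = 0.00968944 ms.
Per-hop propagation t_prop = 5270000/210000000 = 25.0952 ms.
Pipeline fill: first packet needs 2·t_tx to clear all hops; remaining 163 packets each add one t_tx.
Total = (2+164-1)·t_tx + 2·t_prop = 165·0.00968944 + 2·25.0952 = 51.79 ms.

51.79 ms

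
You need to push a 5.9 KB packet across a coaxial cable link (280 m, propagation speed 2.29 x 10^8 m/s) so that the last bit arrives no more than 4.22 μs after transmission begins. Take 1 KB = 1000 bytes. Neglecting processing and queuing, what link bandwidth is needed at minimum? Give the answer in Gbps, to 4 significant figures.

L = 47200 bits.
Propagation delay = 280 / 229000000 = 1.22271 μs.
Transmission budget = 4.22 − 1.22271 = 2.99729 μs.
R ≥ L / t_tx = 47200 bits / 2.99729e-06 s = 15.75 Gbps.

15.75 Gbps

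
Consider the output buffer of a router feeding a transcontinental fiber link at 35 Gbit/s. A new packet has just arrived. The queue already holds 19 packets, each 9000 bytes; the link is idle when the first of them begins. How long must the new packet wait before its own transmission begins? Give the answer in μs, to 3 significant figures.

Each queued packet: L/R = 72000/35000000000 = 2.05714 μs.
19 queued → 39.0857 μs.
Queuing delay = 39.1 μs.

39.1 μs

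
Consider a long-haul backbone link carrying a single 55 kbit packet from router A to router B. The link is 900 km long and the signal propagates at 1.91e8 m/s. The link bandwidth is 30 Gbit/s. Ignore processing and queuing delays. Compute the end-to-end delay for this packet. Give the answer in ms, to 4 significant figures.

L = 55000 bits.
Transmission delay = L/R = 55000 / 30000000000 = 0.00183333 ms.
Propagation delay = d/s = 900000 m / 191000000 m/s = 4.71204 ms.
Total = 4.714 ms.

4.714 ms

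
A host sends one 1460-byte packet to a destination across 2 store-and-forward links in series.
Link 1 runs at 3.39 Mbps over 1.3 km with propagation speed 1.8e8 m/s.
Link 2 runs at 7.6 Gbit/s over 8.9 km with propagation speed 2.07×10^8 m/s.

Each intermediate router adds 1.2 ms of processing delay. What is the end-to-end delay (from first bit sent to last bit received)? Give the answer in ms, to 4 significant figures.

L = 1460 × 8 = 11680 bits.
Transmission delays (L/R per hop): 3.44543, 0.00153684 ms; sum = 3.44696 ms.
Propagation delays (d/s per hop): 0.00722222, 0.0429952 ms; sum = 0.0502174 ms.
Processing at 1 router(s): 1 × 1.2 ms = 1.2 ms.
End-to-end = 4.697 ms.

4.697 ms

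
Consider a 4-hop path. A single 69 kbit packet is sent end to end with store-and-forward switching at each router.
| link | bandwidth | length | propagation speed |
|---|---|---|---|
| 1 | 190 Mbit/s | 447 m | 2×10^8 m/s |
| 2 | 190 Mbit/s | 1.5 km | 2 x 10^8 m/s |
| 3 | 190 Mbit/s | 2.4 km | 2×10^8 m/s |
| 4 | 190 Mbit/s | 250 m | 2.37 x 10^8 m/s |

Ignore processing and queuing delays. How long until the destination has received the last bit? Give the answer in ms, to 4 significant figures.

L = 69000 bits.
Transmission delay per hop = L/R = 69000/190000000 = 0.363158 ms; 4 hops → 1.45263 ms.
Propagation delays (d/s per hop): 0.002235, 0.0075, 0.012, 0.00105485 ms; sum = 0.0227899 ms.
End-to-end = 1.475 ms.

1.475 ms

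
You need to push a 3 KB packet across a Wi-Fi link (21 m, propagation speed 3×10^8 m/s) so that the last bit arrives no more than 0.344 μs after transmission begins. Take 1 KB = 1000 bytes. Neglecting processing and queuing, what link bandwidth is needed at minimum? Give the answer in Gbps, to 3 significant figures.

87.6 Gbps

L = 24000 bits.
Propagation delay = 21 / 300000000 = 0.07 μs.
Transmission budget = 0.344 − 0.07 = 0.274 μs.
R ≥ L / t_tx = 24000 bits / 2.74e-07 s = 87.6 Gbps.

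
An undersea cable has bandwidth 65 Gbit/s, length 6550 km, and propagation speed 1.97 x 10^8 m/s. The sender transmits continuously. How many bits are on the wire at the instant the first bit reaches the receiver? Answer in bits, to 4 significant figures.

2161000000 bits

Propagation delay = 6550000 / 197000000 = 0.0332487 s.
BDP = R × t_prop = 65000000000 × 0.0332487 = 2161170000 bits.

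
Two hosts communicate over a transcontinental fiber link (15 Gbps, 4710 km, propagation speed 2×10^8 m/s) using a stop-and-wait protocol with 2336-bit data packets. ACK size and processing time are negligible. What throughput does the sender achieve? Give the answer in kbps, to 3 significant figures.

t_tx = L/R = 2336/15000000000 = 1.55733e-07 s.
t_prop = 4710000/200000000 = 0.02355 s; RTT = 0.0471 s.
Cycle = t_tx + RTT = 0.0471002 s.
Throughput = L / cycle = 2336 / 0.0471002 = 49.6 kbps.

49.6 kbps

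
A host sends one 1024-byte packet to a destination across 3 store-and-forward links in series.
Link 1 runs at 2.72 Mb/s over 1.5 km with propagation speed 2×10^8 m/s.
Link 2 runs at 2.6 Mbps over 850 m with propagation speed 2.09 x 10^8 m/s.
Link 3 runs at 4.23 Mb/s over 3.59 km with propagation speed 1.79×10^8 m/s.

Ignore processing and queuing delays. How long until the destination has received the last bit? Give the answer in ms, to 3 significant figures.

8.13 ms

L = 1024 × 8 = 8192 bits.
Transmission delays (L/R per hop): 3.01176, 3.15077, 1.93664 ms; sum = 8.09918 ms.
Propagation delays (d/s per hop): 0.0075, 0.00406699, 0.0200559 ms; sum = 0.0316229 ms.
End-to-end = 8.13 ms.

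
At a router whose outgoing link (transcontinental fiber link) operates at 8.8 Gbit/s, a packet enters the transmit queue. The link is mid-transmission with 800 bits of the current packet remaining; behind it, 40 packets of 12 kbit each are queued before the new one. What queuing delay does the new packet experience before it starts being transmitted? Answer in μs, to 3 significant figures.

Each queued packet: L/R = 12000/8800000000 = 1.36364 μs.
40 queued → 54.5455 μs.
Plus remaining 800 bits of current packet: 0.0909091 μs.
Queuing delay = 54.6 μs.

54.6 μs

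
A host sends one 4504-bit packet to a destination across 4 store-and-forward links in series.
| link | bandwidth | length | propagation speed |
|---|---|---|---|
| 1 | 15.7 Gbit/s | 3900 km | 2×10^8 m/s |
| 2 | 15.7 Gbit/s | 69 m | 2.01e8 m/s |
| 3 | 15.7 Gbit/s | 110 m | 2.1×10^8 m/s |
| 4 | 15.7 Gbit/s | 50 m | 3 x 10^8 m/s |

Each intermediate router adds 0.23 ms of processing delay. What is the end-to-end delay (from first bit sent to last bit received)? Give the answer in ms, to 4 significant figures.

20.19 ms

Transmission delay per hop = L/R = 4504/15700000000 = 0.000286879 ms; 4 hops → 0.00114752 ms.
Propagation delays (d/s per hop): 19.5, 0.000343284, 0.00052381, 0.000166667 ms; sum = 19.501 ms.
Processing at 3 router(s): 3 × 0.23 ms = 0.69 ms.
End-to-end = 20.19 ms.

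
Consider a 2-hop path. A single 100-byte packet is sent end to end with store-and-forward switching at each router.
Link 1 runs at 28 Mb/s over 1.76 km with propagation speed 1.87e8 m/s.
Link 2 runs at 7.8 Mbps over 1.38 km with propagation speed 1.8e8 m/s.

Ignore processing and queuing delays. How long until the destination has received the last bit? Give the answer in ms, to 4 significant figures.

0.1482 ms

L = 100 × 8 = 800 bits.
Transmission delays (L/R per hop): 0.0285714, 0.102564 ms; sum = 0.131136 ms.
Propagation delays (d/s per hop): 0.00941176, 0.00766667 ms; sum = 0.0170784 ms.
End-to-end = 0.1482 ms.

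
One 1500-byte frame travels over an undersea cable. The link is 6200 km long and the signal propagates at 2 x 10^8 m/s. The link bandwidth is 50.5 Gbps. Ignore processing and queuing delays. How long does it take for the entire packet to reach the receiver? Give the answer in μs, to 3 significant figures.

31000 μs

L = 1500 × 8 = 12000 bits.
Transmission delay = L/R = 12000 / 50500000000 = 0.237624 μs.
Propagation delay = d/s = 6200000 m / 200000000 m/s = 31000 μs.
Total = 31000 μs.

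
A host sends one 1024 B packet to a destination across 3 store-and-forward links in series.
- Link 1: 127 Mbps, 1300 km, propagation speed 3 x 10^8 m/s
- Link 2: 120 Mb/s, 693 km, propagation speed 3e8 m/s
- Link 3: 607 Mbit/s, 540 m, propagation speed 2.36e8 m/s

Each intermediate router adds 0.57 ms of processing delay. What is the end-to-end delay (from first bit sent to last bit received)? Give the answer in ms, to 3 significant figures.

L = 1024 × 8 = 8192 bits.
Transmission delays (L/R per hop): 0.0645039, 0.0682667, 0.0134959 ms; sum = 0.146266 ms.
Propagation delays (d/s per hop): 4.33333, 2.31, 0.00228814 ms; sum = 6.64562 ms.
Processing at 2 router(s): 2 × 0.57 ms = 1.14 ms.
End-to-end = 7.93 ms.

7.93 ms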